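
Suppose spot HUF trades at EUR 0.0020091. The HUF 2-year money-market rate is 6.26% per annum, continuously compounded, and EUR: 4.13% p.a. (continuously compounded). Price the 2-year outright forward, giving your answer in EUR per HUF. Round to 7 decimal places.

T = 2 years.
EUR accumulates by e^(0.0413×2) = 1.0861073.
Growth of 1 HUF over T: e^(0.0626×2) = 1.1333751.
Forward (EUR per HUF) = 0.0020091 × 1.0861073 / 1.1333751 = 0.001925310.

0.0019253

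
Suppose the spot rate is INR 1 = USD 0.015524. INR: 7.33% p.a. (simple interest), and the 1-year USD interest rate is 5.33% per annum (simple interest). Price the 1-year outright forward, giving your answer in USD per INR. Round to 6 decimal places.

T = 1 year.
Growth of 1 USD over T: 1 + 0.0533×1 = 1.053300.
INR accumulates by 1 + 0.0733×1 = 1.073300.
CIP: F = S · (grow USD)/(grow INR) = 0.015524 × 1.053300/1.073300 = 0.01523472 USD per INR.

0.015235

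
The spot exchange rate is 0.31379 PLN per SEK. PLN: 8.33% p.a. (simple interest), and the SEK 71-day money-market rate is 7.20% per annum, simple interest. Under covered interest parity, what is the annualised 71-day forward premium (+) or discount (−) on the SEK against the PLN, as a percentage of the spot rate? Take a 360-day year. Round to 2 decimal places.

+1.11%

T = 71/360 years.
No-arbitrage forward: 0.31379 × 1.0164286 / 1.014200 = 0.31447952 PLN/SEK.
Annualised premium = (F − S)/S × (1/T) = (0.31447952 − 0.31379)/0.31379 ÷ (71/360) = 1.11%.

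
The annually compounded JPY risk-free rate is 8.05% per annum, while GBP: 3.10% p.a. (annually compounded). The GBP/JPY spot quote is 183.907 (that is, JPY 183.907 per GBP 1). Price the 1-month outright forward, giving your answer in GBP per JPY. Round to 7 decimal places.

0.0054163

T = 1/12 years.
JPY accumulates by (1 + 0.0805)^(1/12) = 1.0064729.
Growth of 1 GBP over T: (1 + 0.0310)^(1/12) = 1.0025473.
CIP: F = S · (grow JPY)/(grow GBP) = 183.907 × 1.0064729/1.0025473 = 184.6271 JPY per GBP.
Invert for GBP per JPY: 1 / 184.6271 = 0.0054163.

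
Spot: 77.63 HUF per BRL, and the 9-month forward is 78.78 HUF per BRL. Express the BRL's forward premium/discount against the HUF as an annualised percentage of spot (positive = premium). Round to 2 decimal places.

+1.98%

T = 9/12 years.
(F − S)/S = (78.78 − 77.63)/77.63 = 0.0148139.
×(1/T) gives 1.98% p.a.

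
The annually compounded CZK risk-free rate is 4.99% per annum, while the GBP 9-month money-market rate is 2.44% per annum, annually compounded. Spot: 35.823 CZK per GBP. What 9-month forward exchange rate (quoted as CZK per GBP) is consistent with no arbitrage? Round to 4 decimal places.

T = 9/12 years.
CZK accumulates by (1 + 0.0499)^(9/12) = 1.03719628.
GBP accumulates by (1 + 0.0244)^(9/12) = 1.01824474.
So F = 35.823 × 1.03719628 / 1.01824474 = 36.489737 (CZK/GBP).

36.4897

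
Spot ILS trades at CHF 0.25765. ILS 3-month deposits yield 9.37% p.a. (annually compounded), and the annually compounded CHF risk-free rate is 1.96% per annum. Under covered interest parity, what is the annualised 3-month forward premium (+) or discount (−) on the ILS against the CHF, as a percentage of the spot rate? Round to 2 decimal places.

T = 3/12 years.
CIP forward (CHF per ILS) = 0.25765 × 1.0048644/1.0226442 = 0.25317047.
Annualised premium = (F − S)/S × (1/T) = (0.25317047 − 0.25765)/0.25765 ÷ (3/12) = -6.95%.

-6.95%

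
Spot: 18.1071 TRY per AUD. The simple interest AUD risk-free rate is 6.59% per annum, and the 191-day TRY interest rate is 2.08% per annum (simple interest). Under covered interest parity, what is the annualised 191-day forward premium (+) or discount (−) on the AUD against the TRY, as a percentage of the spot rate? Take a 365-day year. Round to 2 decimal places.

-4.36%

T = 191/365 years.
CIP forward (TRY per AUD) = 18.1071 × 1.0108844/1.0344847 = 17.6940122.
Annualised premium = (F − S)/S × (1/T) = (17.6940122 − 18.1071)/18.1071 ÷ (191/365) = -4.36%.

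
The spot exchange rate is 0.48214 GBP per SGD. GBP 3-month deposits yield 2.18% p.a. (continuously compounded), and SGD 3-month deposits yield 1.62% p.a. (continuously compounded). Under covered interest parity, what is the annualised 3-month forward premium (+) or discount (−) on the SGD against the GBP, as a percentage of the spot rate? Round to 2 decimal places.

+0.56%

T = 3/12 years.
No-arbitrage forward: 0.48214 × 1.0054649 / 1.0040582 = 0.48281549 GBP/SGD.
Annualised premium = (F − S)/S × (1/T) = (0.48281549 − 0.48214)/0.48214 ÷ (3/12) = 0.56%.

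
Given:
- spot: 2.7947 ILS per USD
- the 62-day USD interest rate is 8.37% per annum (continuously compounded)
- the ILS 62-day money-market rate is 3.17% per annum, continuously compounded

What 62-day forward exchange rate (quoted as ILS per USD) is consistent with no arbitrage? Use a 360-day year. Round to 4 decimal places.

2.7698

T = 62/360 years.
ILS accumulates by e^(0.0317×62/360) = 1.0054744.
Growth of 1 USD over T: e^(0.0837×62/360) = 1.0145194.
CIP: F = S · (grow ILS)/(grow USD) = 2.7947 × 1.0054744/1.0145194 = 2.769784 ILS per USD.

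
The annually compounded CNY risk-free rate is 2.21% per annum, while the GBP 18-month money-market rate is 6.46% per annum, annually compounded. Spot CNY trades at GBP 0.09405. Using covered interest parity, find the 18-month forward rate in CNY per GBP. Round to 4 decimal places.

T = 18/12 years.
GBP accumulates by (1 + 0.0646)^(18/12) = 1.09844848.
Growth of 1 CNY over T: (1 + 0.0221)^(18/12) = 1.03333248.
CIP: F = S · (grow GBP)/(grow CNY) = 0.09405 × 1.09844848/1.03333248 = 0.099976611 GBP per CNY.
Quoted the other way: 1/0.099976611 = 10.0023 CNY per GBP.

10.0023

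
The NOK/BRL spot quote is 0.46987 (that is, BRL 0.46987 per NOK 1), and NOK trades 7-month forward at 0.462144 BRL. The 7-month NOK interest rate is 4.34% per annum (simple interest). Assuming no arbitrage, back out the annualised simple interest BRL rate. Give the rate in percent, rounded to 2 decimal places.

T = 7/12 years.
F/S = 0.462144/0.46987 = 0.9835572 = (growth of BRL) / (growth of NOK).
The NOK side grows by 1 + 0.0434×7/12 = 1.0253167.
Hence g_BRL = 1.0084576.
(1.0084576 − 1)/T = 0.014499, i.e. 1.45%.

1.45%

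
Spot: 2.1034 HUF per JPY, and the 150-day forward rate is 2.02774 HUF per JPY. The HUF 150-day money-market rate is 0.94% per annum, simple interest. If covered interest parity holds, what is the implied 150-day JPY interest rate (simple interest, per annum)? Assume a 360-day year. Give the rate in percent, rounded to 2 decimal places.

T = 150/360 years.
By CIP, F/S equals the HUF-to-JPY growth ratio: 2.02774/2.1034 = 0.9640297.
HUF growth factor: 1 + 0.0094×150/360 = 1.0039167.
Hence g_JPY = 1.0413753.
r = (1.0413753 − 1)/(150/360) = 0.099301 → 9.93%.

9.93%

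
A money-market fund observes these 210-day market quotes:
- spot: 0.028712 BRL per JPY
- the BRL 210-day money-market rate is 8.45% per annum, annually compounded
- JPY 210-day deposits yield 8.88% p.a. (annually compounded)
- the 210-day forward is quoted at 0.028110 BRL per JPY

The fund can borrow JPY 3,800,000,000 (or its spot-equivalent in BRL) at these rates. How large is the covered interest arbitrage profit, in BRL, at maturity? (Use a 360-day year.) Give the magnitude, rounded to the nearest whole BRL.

T = 210/360 years.
Keep in JPY, deliver into the forward: 3,800,000,000·1.05087985162·0.028110 = BRL 112,252,883.99.
Swap to BRL now, deposit: 3,800,000,000·0.028712·1.04845688156 = BRL 114,392,517.14.
The quoted forward undervalues JPY, so borrow JPY, convert to BRL at spot, deposit the BRL at 8.45%, and buy JPY forward at 0.028110 to cover the loan.
Arbitrage profit = |112,252,883.99 − 114,392,517.14| = BRL 2,139,633.

BRL 2,139,633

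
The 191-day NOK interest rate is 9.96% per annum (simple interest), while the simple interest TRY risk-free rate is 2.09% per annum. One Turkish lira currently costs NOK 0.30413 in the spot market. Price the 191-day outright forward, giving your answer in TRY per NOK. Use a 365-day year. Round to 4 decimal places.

T = 191/365 years.
Growth of 1 NOK over T: 1 + 0.0996×191/365 = 1.0521195.
Growth of 1 TRY over T: 1 + 0.0209×191/365 = 1.0109367.
Forward (NOK per TRY) = 0.30413 × 1.0521195 / 1.0109367 = 0.3165194.
Invert for TRY per NOK: 1 / 0.3165194 = 3.1594.

3.1594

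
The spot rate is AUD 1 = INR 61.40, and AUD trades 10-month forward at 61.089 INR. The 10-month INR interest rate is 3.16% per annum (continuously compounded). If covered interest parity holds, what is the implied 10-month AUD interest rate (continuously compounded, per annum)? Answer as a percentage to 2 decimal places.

T = 10/12 years.
CIP gives F = S · g_INR/g_AUD, so g_INR/g_AUD = 61.089/61.4 = 0.9949349.
INR growth factor: e^(0.0316×10/12) = 1.0266831.
That pins the AUD growth at 1.0319098.
Take logs: ln 1.0319098 / (10/12) = 0.037694, so 3.77%.

3.77%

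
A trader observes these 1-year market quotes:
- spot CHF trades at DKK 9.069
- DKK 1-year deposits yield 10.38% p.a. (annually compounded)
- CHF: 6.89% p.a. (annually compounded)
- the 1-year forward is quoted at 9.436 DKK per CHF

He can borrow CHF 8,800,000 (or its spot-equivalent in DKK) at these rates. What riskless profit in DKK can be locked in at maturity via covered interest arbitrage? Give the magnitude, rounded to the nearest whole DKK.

T = 1 year.
Invest the CHF and cover forward: 8,800,000 × 1.068900 × 9.436 = DKK 88,758,035.52.
Convert at spot and invest in DKK: 8,800,000 × 9.069 × 1.103800 = DKK 88,091,187.36.
The quoted forward overvalues CHF, so borrow DKK, buy CHF at spot, deposit the CHF at 6.89%, and sell the proceeds forward at 9.436.
Profit = 88,758,035.52 − 88,091,187.36 = DKK 666,848.

DKK 666,848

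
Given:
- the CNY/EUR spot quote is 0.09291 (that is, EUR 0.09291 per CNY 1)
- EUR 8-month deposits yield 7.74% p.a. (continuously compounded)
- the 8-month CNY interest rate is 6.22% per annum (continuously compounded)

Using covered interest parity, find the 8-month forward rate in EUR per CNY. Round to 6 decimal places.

0.093856

T = 8/12 years.
Growth of 1 EUR over T: e^(0.0774×8/12) = 1.0529545.
CNY growth factor: e^(0.0622×8/12) = 1.0423384.
Forward (EUR per CNY) = 0.09291 × 1.0529545 / 1.0423384 = 0.09385628.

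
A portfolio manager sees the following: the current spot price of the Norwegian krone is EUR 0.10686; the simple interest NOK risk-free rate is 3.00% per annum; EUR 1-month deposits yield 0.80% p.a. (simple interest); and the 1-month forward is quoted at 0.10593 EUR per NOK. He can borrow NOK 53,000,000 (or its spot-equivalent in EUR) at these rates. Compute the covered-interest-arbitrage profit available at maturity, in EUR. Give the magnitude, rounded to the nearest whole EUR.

T = 1/12 years.
Keep in NOK, deliver into the forward: 53,000,000·1.002500·0.10593 = EUR 5,628,325.73.
Swap to EUR now, deposit: 53,000,000·0.10686·1.000666667 = EUR 5,667,355.72.
The quoted forward undervalues NOK, so borrow NOK, convert to EUR at spot, deposit the EUR at 0.80%, and buy NOK forward at 0.10593 to cover the loan.
Profit = 5,667,355.72 − 5,628,325.73 = EUR 39,030.

EUR 39,030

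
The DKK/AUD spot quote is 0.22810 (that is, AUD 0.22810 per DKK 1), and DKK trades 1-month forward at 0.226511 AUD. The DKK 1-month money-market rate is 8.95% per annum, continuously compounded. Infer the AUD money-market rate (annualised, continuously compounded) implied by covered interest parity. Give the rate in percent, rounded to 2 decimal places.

0.56%

T = 1/12 years.
F/S = 0.226511/0.2281 = 0.9930338 = (growth of AUD) / (growth of DKK).
DKK growth factor: e^(0.0895×1/12) = 1.0074862.
So the AUD growth factor = 1.0004678.
Take logs: ln 1.0004678 / (1/12) = 0.005612, so 0.56%.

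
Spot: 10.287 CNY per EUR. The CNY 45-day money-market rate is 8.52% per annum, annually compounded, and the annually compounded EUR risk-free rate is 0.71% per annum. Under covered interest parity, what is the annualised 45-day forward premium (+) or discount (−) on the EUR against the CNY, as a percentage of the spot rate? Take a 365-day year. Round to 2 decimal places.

T = 45/365 years.
F = S · g_CNY/g_EUR = 10.287 × 1.0101315/1.0008726 = 10.382163.
Annualised premium = (F − S)/S × (1/T) = (10.382163 − 10.287)/10.287 ÷ (45/365) = 7.50%.

+7.50%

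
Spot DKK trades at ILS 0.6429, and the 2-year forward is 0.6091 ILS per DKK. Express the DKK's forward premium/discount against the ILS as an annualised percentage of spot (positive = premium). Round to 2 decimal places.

T = 2 years.
(F − S)/S = (0.6091 − 0.6429)/0.6429 = -0.0525743.
×(1/T) gives -2.63% p.a.

-2.63%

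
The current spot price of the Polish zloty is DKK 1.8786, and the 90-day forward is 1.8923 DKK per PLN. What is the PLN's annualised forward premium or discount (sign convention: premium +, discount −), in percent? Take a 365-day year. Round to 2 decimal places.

+2.96%

T = 90/365 years.
Period premium: (1.8923 − 1.8786)/1.8786 = 0.0072927.
×(1/T) gives 2.96% p.a.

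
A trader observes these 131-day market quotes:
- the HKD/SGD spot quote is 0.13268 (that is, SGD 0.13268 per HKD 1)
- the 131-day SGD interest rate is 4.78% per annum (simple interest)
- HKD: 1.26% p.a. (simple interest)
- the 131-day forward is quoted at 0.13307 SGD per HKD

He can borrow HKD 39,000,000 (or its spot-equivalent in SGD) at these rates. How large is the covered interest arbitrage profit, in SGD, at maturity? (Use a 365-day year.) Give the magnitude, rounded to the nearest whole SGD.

T = 131/365 years.
Route A — deposit HKD, sell forward: 39,000,000 × 1.004522192 × 0.13307 = SGD 5,213,198.96.
Route B — convert at spot, deposit SGD: 39,000,000 × 0.13268 × 1.017155616 = SGD 5,263,292.08.
The quoted forward undervalues HKD, so borrow HKD, convert to SGD at spot, deposit the SGD at 4.78%, and buy HKD forward at 0.13307 to cover the loan.
Profit = 5,263,292.08 − 5,213,198.96 = SGD 50,093.

SGD 50,093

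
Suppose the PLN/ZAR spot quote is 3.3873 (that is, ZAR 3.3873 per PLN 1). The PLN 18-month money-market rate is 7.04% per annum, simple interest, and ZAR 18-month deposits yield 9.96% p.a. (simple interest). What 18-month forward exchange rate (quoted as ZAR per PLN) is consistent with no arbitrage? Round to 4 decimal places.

3.5215

T = 18/12 years.
ZAR accumulates by 1 + 0.0996×18/12 = 1.149400.
Growth of 1 PLN over T: 1 + 0.0704×18/12 = 1.105600.
So F = 3.3873 × 1.149400 / 1.105600 = 3.521493 (ZAR/PLN).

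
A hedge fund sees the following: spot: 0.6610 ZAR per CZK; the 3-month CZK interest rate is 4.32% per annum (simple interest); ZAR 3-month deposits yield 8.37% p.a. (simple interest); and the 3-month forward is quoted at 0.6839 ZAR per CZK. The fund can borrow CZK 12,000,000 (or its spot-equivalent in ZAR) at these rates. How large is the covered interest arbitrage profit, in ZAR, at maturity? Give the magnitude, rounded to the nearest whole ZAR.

ZAR 197,456

T = 3/12 years.
Invest the CZK and cover forward: 12,000,000 × 1.010800 × 0.6839 = ZAR 8,295,433.44.
Convert at spot and invest in ZAR: 12,000,000 × 0.6610 × 1.020925 = ZAR 8,097,977.10.
The quoted forward overvalues CZK, so borrow ZAR, buy CZK at spot, deposit the CZK at 4.32%, and sell the proceeds forward at 0.6839.
Arbitrage profit = |8,295,433.44 − 8,097,977.10| = ZAR 197,456.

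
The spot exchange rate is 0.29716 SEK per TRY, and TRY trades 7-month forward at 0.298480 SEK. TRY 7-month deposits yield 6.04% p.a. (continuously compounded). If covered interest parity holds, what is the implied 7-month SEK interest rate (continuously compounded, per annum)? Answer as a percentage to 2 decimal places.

6.80%

T = 7/12 years.
CIP gives F = S · g_SEK/g_TRY, so g_SEK/g_TRY = 0.29848/0.29716 = 1.0044421.
The TRY side grows by e^(0.0604×7/12) = 1.0358614.
Hence g_SEK = 1.0404628.
Take logs: ln 1.0404628 / (7/12) = 0.067998, so 6.80%.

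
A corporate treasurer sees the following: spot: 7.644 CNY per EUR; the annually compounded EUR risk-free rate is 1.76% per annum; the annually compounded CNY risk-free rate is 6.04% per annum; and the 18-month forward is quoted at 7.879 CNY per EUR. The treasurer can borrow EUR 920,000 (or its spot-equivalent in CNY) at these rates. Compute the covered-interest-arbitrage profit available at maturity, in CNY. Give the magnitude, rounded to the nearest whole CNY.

T = 18/12 years.
Route A — deposit EUR, sell forward: 920,000 × 1.026515821 × 7.879 = CNY 7,440,884.70.
Route B — convert at spot, deposit CNY: 920,000 × 7.644 × 1.091954591 = CNY 7,679,148.82.
The quoted forward undervalues EUR, so borrow EUR, convert to CNY at spot, deposit the CNY at 6.04%, and buy EUR forward at 7.879 to cover the loan.
The gap between the two covered legs is CNY 238,264.

CNY 238,264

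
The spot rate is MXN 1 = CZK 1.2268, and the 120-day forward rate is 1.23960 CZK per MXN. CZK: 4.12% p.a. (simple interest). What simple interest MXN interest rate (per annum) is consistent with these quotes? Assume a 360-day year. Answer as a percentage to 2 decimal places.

T = 120/360 years.
By CIP, F/S equals the CZK-to-MXN growth ratio: 1.2396/1.2268 = 1.0104336.
CZK growth factor: 1 + 0.0412×120/360 = 1.0137333.
So the MXN growth factor = 1.0032656.
r = (1.0032656 − 1)/(120/360) = 0.009797 → 0.98%.

0.98%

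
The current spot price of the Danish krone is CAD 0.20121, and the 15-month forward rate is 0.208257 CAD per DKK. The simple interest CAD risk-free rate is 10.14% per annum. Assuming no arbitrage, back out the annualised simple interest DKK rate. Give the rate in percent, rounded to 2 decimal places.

7.09%

T = 15/12 years.
CIP gives F = S · g_CAD/g_DKK, so g_CAD/g_DKK = 0.208257/0.20121 = 1.0350231.
CAD growth factor: 1 + 0.1014×15/12 = 1.126750.
That pins the DKK growth at 1.088623.
(1.088623 − 1)/T = 0.070898, i.e. 7.09%.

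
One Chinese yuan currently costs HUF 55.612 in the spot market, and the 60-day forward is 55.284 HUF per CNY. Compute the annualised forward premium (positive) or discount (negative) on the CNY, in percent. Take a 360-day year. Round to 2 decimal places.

-3.54%

T = 60/360 years.
(F − S)/S = (55.284 − 55.612)/55.612 = -0.0058980.
Annualise by dividing by T: -0.0058980 / (60/360) = -0.035388 → -3.54%.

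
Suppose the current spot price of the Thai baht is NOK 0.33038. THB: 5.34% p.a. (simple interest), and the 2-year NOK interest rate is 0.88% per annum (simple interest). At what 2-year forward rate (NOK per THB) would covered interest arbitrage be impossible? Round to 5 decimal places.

T = 2 years.
NOK accumulates by 1 + 0.0088×2 = 1.017600.
THB growth factor: 1 + 0.0534×2 = 1.106800.
CIP: F = S · (grow NOK)/(grow THB) = 0.33038 × 1.017600/1.106800 = 0.3037538 NOK per THB.

0.30375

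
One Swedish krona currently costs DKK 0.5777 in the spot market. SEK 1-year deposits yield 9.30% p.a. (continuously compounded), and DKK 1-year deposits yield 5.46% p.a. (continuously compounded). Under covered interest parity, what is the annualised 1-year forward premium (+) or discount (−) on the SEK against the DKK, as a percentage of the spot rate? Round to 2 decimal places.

-3.77%

T = 1 year.
F = S · g_DKK/g_SEK = 0.5777 × 1.0561181/1.0974617 = 0.5559369.
Annualised premium = (F − S)/S × (1/T) = (0.5559369 − 0.5777)/0.5777 ÷ 1 = -3.77%.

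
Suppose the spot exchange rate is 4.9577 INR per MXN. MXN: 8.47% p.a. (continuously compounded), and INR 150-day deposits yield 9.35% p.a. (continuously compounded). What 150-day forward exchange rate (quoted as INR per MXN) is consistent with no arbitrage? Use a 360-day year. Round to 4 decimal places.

T = 150/360 years.
INR accumulates by e^(0.0935×150/360) = 1.0397272.
Growth of 1 MXN over T: e^(0.0847×150/360) = 1.0359218.
So F = 4.9577 × 1.0397272 / 1.0359218 = 4.975912 (INR/MXN).

4.9759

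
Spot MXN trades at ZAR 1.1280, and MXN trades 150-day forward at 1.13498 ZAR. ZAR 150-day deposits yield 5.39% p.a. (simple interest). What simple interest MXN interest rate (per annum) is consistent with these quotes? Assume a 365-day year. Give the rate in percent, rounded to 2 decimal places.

T = 150/365 years.
CIP gives F = S · g_ZAR/g_MXN, so g_ZAR/g_MXN = 1.13498/1.128 = 1.0061879.
ZAR growth factor: 1 + 0.0539×150/365 = 1.0221507.
Hence g_MXN = 1.0158646.
(1.0158646 − 1)/T = 0.038604, i.e. 3.86%.

3.86%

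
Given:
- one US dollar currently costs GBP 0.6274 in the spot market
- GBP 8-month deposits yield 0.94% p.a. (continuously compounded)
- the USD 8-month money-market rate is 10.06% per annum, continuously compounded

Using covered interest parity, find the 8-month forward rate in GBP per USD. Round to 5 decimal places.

0.59039

T = 8/12 years.
GBP growth factor: e^(0.0094×8/12) = 1.0062863.
USD growth factor: e^(0.1006×8/12) = 1.0693668.
Forward (GBP per USD) = 0.6274 × 1.0062863 / 1.0693668 = 0.5903905.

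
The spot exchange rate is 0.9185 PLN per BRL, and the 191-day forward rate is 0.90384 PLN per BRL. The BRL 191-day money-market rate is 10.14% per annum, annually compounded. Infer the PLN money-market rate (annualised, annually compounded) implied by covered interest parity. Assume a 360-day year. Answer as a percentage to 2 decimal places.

T = 191/360 years.
F/S = 0.90384/0.9185 = 0.9840392 = (growth of PLN) / (growth of BRL).
BRL growth factor: (1 + 0.1014)^(191/360) = 1.0525778.
Hence g_PLN = 1.0357778.
Annualise: 1.0357778^(360/191) − 1 = 0.068501 = 6.85%.

6.85%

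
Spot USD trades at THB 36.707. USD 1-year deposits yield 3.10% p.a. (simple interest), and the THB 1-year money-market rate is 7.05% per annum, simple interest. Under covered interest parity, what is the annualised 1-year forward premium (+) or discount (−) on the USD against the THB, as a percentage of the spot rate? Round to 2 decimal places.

+3.83%

T = 1 year.
CIP forward (THB per USD) = 36.707 × 1.070500/1.031000 = 38.113330.
(F − S)/S ÷ T = (38.113330 − 36.707)/36.707/1 = 0.038312 → 3.83%.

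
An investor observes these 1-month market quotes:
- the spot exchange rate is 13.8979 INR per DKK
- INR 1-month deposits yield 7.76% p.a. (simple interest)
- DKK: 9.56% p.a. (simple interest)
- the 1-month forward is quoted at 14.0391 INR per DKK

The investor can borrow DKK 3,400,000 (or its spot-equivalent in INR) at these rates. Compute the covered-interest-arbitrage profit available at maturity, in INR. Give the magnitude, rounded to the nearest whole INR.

T = 1/12 years.
Invest the DKK and cover forward: 3,400,000 × 1.0079666667 × 14.0391 = INR 48,113,212.42.
Convert at spot and invest in INR: 3,400,000 × 13.8979 × 1.0064666667 = INR 47,558,428.50.
The quoted forward overvalues DKK, so borrow INR, buy DKK at spot, deposit the DKK at 9.56%, and sell the proceeds forward at 14.0391.
Arbitrage profit = |48,113,212.42 − 47,558,428.50| = INR 554,784.

INR 554,784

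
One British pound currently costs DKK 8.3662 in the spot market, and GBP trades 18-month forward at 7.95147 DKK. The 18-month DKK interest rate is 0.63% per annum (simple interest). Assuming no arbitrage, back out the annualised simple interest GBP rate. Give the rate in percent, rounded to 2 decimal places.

T = 18/12 years.
F/S = 7.95147/8.3662 = 0.9504279 = (growth of DKK) / (growth of GBP).
DKK growth factor: 1 + 0.0063×18/12 = 1.009450.
That pins the GBP growth at 1.0621006.
r = (1.0621006 − 1)/(18/12) = 0.041400 → 4.14%.

4.14%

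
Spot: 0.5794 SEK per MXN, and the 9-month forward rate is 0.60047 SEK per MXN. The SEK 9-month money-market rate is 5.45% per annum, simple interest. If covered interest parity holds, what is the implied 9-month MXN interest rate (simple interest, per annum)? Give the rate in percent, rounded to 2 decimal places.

0.58%

T = 9/12 years.
CIP gives F = S · g_SEK/g_MXN, so g_SEK/g_MXN = 0.60047/0.5794 = 1.0363652.
SEK growth factor: 1 + 0.0545×9/12 = 1.040875.
Hence g_MXN = 1.0043516.
(1.0043516 − 1)/T = 0.005802, i.e. 0.58%.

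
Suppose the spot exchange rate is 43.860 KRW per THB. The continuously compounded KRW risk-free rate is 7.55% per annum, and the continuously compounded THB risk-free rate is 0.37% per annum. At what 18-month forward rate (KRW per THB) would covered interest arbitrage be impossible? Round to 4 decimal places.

T = 18/12 years.
KRW accumulates by e^(0.0755×18/12) = 1.11991188.
THB growth factor: e^(0.0037×18/12) = 1.00556543.
Forward (KRW per THB) = 43.86 × 1.11991188 / 1.00556543 = 48.847478.

48.8475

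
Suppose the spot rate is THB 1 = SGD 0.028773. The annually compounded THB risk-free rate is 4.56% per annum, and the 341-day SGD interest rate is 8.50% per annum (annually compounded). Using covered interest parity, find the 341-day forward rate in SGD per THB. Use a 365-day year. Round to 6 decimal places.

0.029785

T = 341/365 years.
SGD growth factor: (1 + 0.0850)^(341/365) = 1.0791955.
THB growth factor: (1 + 0.0456)^(341/365) = 1.0425388.
So F = 0.028773 × 1.0791955 / 1.0425388 = 0.02978469 (SGD/THB).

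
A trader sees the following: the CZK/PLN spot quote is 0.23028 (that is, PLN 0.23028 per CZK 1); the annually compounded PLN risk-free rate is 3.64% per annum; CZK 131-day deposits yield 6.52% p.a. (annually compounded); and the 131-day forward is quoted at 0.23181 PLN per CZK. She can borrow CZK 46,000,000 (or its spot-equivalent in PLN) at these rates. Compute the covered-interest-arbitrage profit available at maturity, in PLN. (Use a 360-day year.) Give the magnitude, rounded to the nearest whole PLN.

PLN 179,589

T = 131/360 years.
Route A — deposit CZK, sell forward: 46,000,000 × 1.0232503303 × 0.23181 = PLN 10,911,184.32.
Route B — convert at spot, deposit PLN: 46,000,000 × 0.23028 × 1.0130951818 = PLN 10,731,595.69.
The quoted forward overvalues CZK, so borrow PLN, buy CZK at spot, deposit the CZK at 6.52%, and sell the proceeds forward at 0.23181.
The gap between the two covered legs is PLN 179,589.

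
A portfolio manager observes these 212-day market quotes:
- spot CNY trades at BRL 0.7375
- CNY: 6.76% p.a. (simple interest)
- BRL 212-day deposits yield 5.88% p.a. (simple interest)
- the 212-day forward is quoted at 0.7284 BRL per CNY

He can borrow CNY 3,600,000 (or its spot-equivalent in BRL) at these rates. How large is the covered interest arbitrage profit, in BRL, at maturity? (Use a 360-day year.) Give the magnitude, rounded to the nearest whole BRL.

T = 212/360 years.
Route A — deposit CNY, sell forward: 3,600,000 × 1.039808889 × 0.7284 = BRL 2,726,628.46.
Route B — convert at spot, deposit BRL: 3,600,000 × 0.7375 × 1.034626667 = BRL 2,746,933.80.
The quoted forward undervalues CNY, so borrow CNY, convert to BRL at spot, deposit the BRL at 5.88%, and buy CNY forward at 0.7284 to cover the loan.
Arbitrage profit = |2,726,628.46 − 2,746,933.80| = BRL 20,305.

BRL 20,305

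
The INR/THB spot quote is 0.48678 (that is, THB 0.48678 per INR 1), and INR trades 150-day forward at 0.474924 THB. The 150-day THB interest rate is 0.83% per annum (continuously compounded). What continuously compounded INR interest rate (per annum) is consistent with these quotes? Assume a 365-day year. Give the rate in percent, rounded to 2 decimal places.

T = 150/365 years.
By CIP, F/S equals the THB-to-INR growth ratio: 0.474924/0.48678 = 0.9756440.
THB growth factor: e^(0.0083×150/365) = 1.0034168.
So the INR growth factor = 1.0284661.
r = ln(1.0284661)/(150/365) = 0.068300 → 6.83%.

6.83%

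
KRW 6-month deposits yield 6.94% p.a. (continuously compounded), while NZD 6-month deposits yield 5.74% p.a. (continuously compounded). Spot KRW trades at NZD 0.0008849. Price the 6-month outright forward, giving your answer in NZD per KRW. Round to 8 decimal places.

T = 6/12 years.
Growth of 1 NZD over T: e^(0.0574×6/12) = 1.0291158.
KRW growth factor: e^(0.0694×6/12) = 1.0353091.
Forward (NZD per KRW) = 0.0008849 × 1.0291158 / 1.0353091 = 0.0008796065.

0.00087961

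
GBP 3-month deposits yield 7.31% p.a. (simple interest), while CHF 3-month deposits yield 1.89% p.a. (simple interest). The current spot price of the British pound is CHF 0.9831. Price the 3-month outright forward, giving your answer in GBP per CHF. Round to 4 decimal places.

1.0309

T = 3/12 years.
CHF accumulates by 1 + 0.0189×3/12 = 1.004725.
GBP growth factor: 1 + 0.0731×3/12 = 1.018275.
So F = 0.9831 × 1.004725 / 1.018275 = 0.9700181 (CHF/GBP).
Quoted the other way: 1/0.9700181 = 1.0309 GBP per CHF.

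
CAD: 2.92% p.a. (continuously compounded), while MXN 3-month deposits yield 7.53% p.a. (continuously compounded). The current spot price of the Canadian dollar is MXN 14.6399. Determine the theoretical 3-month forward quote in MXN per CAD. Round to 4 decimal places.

14.8096

T = 3/12 years.
Growth of 1 MXN over T: e^(0.0753×3/12) = 1.01900331.
CAD growth factor: e^(0.0292×3/12) = 1.00732671.
Forward (MXN per CAD) = 14.6399 × 1.01900331 / 1.00732671 = 14.809601.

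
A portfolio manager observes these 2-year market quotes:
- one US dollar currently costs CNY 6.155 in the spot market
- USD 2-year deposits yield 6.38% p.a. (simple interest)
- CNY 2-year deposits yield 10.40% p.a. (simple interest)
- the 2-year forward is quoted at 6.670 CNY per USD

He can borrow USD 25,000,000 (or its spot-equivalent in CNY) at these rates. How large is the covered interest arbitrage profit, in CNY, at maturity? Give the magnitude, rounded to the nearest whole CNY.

T = 2 years.
Keep in USD, deliver into the forward: 25,000,000·1.127600·6.670 = CNY 188,027,300.00.
Swap to CNY now, deposit: 25,000,000·6.155·1.208000 = CNY 185,881,000.00.
The quoted forward overvalues USD, so borrow CNY, buy USD at spot, deposit the USD at 6.38%, and sell the proceeds forward at 6.670.
The gap between the two covered legs is CNY 2,146,300.

CNY 2,146,300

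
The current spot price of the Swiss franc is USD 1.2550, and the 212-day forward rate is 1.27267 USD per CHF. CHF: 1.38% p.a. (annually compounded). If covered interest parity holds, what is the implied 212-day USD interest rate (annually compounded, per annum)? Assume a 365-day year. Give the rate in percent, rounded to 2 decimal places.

3.85%

T = 212/365 years.
By CIP, F/S equals the USD-to-CHF growth ratio: 1.27267/1.255 = 1.0140797.
CHF growth factor: (1 + 0.0138)^(212/365) = 1.0079923.
So the USD growth factor = 1.0221845.
r = 1.0221845^(365/212) − 1 = 0.038500 → 3.85%.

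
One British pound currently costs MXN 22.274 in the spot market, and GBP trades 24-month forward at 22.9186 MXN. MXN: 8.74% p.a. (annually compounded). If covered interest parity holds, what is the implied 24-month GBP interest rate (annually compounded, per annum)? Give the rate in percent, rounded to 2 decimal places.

T = 2 years.
F/S = 22.9186/22.274 = 1.0289396 = (growth of MXN) / (growth of GBP).
The MXN side grows by (1 + 0.0874)^2 = 1.1824388.
Hence g_GBP = 1.1491819.
Annualise: 1.1491819^(1/2) − 1 = 0.071999 = 7.20%.

7.20%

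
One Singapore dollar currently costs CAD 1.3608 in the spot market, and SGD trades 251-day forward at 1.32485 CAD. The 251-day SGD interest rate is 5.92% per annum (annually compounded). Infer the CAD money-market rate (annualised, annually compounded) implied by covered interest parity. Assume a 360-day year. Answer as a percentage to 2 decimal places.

1.93%

T = 251/360 years.
F/S = 1.32485/1.3608 = 0.9735817 = (growth of CAD) / (growth of SGD).
SGD growth factor: (1 + 0.0592)^(251/360) = 1.0409148.
That pins the CAD growth at 1.0134156.
r = 1.0134156^(360/251) − 1 = 0.019297 → 1.93%.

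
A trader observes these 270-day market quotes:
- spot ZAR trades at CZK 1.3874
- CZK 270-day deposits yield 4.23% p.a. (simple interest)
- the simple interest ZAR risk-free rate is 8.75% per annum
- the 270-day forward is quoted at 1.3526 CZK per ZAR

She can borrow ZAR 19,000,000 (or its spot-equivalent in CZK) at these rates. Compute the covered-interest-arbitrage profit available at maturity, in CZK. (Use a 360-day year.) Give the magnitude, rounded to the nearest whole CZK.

CZK 189,033

T = 270/360 years.
Route A — deposit ZAR, sell forward: 19,000,000 × 1.065625 × 1.3526 = CZK 27,385,923.13.
Route B — convert at spot, deposit CZK: 19,000,000 × 1.3874 × 1.031725 = CZK 27,196,890.04.
The quoted forward overvalues ZAR, so borrow CZK, buy ZAR at spot, deposit the ZAR at 8.75%, and sell the proceeds forward at 1.3526.
Arbitrage profit = |27,385,923.13 − 27,196,890.04| = CZK 189,033.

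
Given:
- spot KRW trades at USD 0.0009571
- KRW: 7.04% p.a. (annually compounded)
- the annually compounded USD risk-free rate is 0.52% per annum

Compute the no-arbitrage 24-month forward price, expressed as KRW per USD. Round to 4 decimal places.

T = 2 years.
USD growth factor: (1 + 0.0052)^2 = 1.01042704.
KRW growth factor: (1 + 0.0704)^2 = 1.14575616.
So F = 0.0009571 × 1.01042704 / 1.14575616 = 0.0008440536946 (USD/KRW).
Invert for KRW per USD: 1 / 0.0008440536946 = 1184.7587.

1184.7587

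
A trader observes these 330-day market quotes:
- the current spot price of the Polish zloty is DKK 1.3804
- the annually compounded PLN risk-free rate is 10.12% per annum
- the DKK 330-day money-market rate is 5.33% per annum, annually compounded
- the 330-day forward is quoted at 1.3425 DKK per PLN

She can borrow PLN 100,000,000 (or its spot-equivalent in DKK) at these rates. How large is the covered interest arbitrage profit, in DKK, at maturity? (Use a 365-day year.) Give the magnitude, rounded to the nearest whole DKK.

T = 330/365 years.
Invest the PLN and cover forward: 100,000,000 × 1.09106753981 × 1.3425 = DKK 146,475,817.22.
Convert at spot and invest in DKK: 100,000,000 × 1.3804 × 1.04806822786 = DKK 144,675,338.17.
The quoted forward overvalues PLN, so borrow DKK, buy PLN at spot, deposit the PLN at 10.12%, and sell the proceeds forward at 1.3425.
Profit = 146,475,817.22 − 144,675,338.17 = DKK 1,800,479.

DKK 1,800,479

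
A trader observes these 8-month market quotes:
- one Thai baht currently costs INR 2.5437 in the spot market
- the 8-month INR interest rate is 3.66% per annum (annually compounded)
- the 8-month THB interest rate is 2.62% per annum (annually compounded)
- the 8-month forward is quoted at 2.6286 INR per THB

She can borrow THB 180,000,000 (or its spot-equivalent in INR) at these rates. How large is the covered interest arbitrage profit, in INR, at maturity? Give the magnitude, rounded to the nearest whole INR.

INR 12,405,778

T = 8/12 years.
Keep in THB, deliver into the forward: 180,000,000·1.01739127035·2.6286 = INR 481,376,644.78.
Swap to INR now, deposit: 180,000,000·2.5437·1.02425353067 = INR 468,970,867.07.
The quoted forward overvalues THB, so borrow INR, buy THB at spot, deposit the THB at 2.62%, and sell the proceeds forward at 2.6286.
Profit = 481,376,644.78 − 468,970,867.07 = INR 12,405,778.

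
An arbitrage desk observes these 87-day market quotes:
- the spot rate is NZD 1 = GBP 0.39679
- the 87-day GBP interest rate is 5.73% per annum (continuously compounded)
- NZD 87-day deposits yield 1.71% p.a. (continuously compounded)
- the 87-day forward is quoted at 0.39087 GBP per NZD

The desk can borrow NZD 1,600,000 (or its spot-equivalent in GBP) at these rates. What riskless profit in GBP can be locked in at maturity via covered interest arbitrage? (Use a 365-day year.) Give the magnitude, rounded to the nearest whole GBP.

GBP 15,648

T = 87/365 years.
Route A — deposit NZD, sell forward: 1,600,000 × 1.00408421 × 0.39087 = GBP 627,946.23.
Route B — convert at spot, deposit GBP: 1,600,000 × 0.39679 × 1.0137515 = GBP 643,594.33.
The quoted forward undervalues NZD, so borrow NZD, convert to GBP at spot, deposit the GBP at 5.73%, and buy NZD forward at 0.39087 to cover the loan.
Profit = 643,594.33 − 627,946.23 = GBP 15,648.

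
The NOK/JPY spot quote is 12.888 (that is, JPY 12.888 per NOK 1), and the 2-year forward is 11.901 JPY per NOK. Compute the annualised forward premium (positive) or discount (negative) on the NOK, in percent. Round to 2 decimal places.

T = 2 years.
Period premium: (11.901 − 12.888)/12.888 = -0.0765829.
Per annum: -0.0765829 / 2 = -0.038291 = -3.83%.

-3.83%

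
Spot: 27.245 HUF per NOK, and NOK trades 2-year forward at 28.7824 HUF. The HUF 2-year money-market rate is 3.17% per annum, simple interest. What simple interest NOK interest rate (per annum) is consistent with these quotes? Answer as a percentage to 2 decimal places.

0.33%

T = 2 years.
F/S = 28.7824/27.245 = 1.0564287 = (growth of HUF) / (growth of NOK).
The HUF side grows by 1 + 0.0317×2 = 1.063400.
That pins the NOK growth at 1.0065989.
r = (1.0065989 − 1)/2 = 0.003299 → 0.33%.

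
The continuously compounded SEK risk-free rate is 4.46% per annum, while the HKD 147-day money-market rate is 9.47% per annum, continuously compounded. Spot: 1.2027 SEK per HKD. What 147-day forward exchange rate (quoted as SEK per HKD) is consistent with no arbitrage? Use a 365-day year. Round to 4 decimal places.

1.1787

T = 147/365 years.
Growth of 1 SEK over T: e^(0.0446×147/365) = 1.0181245.
Growth of 1 HKD over T: e^(0.0947×147/365) = 1.0388761.
CIP: F = S · (grow SEK)/(grow HKD) = 1.2027 × 1.0181245/1.0388761 = 1.178676 SEK per HKD.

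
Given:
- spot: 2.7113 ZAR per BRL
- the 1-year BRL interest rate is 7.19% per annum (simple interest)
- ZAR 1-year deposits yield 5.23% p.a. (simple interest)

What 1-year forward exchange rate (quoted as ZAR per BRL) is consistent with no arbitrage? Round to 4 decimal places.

2.6617

T = 1 year.
Growth of 1 ZAR over T: 1 + 0.0523×1 = 1.052300.
Growth of 1 BRL over T: 1 + 0.0719×1 = 1.071900.
CIP: F = S · (grow ZAR)/(grow BRL) = 2.7113 × 1.052300/1.071900 = 2.661723 ZAR per BRL.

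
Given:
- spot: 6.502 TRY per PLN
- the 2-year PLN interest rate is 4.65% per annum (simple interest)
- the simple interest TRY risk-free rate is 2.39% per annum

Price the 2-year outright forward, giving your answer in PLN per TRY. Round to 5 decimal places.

T = 2 years.
Growth of 1 TRY over T: 1 + 0.0239×2 = 1.047800.
Growth of 1 PLN over T: 1 + 0.0465×2 = 1.093000.
Forward (TRY per PLN) = 6.502 × 1.047800 / 1.093000 = 6.233116.
Quoted the other way: 1/6.233116 = 0.16043 PLN per TRY.

0.16043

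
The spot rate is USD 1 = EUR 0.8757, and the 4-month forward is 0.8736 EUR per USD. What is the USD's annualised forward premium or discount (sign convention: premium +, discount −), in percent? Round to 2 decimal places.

T = 4/12 years.
USD trades forward at -0.23981% vs spot over the period.
Annualise by dividing by T: -0.0023981 / (4/12) = -0.007194 → -0.72%.

-0.72%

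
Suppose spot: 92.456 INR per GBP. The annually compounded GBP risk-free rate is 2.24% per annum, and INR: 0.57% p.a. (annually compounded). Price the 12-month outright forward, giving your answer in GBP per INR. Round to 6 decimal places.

0.010996

T = 1 year.
INR accumulates by (1 + 0.0057)^1 = 1.005700.
Growth of 1 GBP over T: (1 + 0.0224)^1 = 1.022400.
So F = 92.456 × 1.005700 / 1.022400 = 90.94581 (INR/GBP).
Quoted the other way: 1/90.94581 = 0.010996 GBP per INR.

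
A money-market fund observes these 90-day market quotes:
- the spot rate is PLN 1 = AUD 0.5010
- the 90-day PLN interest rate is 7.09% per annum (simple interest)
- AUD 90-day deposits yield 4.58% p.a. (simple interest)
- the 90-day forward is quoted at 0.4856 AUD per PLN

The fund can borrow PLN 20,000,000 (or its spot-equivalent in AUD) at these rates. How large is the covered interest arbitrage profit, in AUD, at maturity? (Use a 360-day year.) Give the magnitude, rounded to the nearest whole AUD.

T = 90/360 years.
Invest the PLN and cover forward: 20,000,000 × 1.017725 × 0.4856 = AUD 9,884,145.20.
Convert at spot and invest in AUD: 20,000,000 × 0.5010 × 1.011450 = AUD 10,134,729.00.
The quoted forward undervalues PLN, so borrow PLN, convert to AUD at spot, deposit the AUD at 4.58%, and buy PLN forward at 0.4856 to cover the loan.
Arbitrage profit = |9,884,145.20 − 10,134,729.00| = AUD 250,584.

AUD 250,584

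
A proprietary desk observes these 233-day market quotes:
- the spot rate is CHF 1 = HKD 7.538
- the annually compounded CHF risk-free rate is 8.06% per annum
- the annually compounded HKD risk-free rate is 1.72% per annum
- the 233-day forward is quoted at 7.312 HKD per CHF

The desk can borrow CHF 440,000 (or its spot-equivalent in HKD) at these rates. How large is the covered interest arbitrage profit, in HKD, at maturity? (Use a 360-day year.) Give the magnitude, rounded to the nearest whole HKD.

HKD 29,278

T = 233/360 years.
Route A — deposit CHF, sell forward: 440,000 × 1.051450211 × 7.312 = HKD 3,382,809.73.
Route B — convert at spot, deposit HKD: 440,000 × 7.538 × 1.011098708 = HKD 3,353,531.31.
The quoted forward overvalues CHF, so borrow HKD, buy CHF at spot, deposit the CHF at 8.06%, and sell the proceeds forward at 7.312.
The gap between the two covered legs is HKD 29,278.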